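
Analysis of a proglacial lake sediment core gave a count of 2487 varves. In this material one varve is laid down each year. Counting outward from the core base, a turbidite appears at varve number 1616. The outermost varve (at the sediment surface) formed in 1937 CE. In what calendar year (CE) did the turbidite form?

Between varve 1616 and the sediment surface there are 2487 − 1616 = 871 varves.
Counting back 871 years from 1937 CE places the turbidite in 1937 − 871 = 1066 CE.

1066 CE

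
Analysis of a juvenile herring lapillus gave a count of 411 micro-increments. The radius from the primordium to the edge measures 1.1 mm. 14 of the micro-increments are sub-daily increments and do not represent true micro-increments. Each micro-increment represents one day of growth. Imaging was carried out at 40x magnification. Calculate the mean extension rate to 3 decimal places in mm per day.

Adjusted count: 411 − 14 = 397 micro-increments.
Mean rate = 1.1 mm / 397 days ≈ 0.003 mm per day.

0.003 mm per day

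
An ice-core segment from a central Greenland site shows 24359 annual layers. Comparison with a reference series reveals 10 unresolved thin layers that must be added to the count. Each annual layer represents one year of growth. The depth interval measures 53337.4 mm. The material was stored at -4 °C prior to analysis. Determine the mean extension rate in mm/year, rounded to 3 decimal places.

True annual layer count = 24359 + 10 = 24369.
53337.4 mm over 24369 years gives 53337.4 / 24369 ≈ 2.189 mm/year.

2.189 mm/year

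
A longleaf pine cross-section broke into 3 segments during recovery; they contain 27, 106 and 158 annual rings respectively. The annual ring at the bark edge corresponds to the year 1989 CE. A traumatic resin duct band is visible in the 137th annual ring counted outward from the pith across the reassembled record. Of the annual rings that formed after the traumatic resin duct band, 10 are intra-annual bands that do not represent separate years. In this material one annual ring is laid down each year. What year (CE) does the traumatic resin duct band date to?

Total annual rings = 27 + 106 + 158 = 291.
291 − 137 = 154 annual rings lie beyond the traumatic resin duct band toward the bark edge.
Excluding 10 false annual rings: 154 − 10 = 144.
Counting back 144 years from 1989 CE places the traumatic resin duct band in 1989 − 144 = 1845 CE.

1845 CE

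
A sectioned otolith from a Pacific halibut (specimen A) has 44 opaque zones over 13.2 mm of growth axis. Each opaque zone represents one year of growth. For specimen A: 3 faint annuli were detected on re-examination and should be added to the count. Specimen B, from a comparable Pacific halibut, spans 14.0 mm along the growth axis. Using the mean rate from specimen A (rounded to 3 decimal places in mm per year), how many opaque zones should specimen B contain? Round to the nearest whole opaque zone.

Specimen A: adjusted count: 44 + 3 = 47 opaque zones.
A: Extension rate ≈ 13.2 / 47 = 0.281 mm per year.
For B, 14.0 / 0.281 = 49.82 years ≈ 50 opaque zones.

50 opaque zones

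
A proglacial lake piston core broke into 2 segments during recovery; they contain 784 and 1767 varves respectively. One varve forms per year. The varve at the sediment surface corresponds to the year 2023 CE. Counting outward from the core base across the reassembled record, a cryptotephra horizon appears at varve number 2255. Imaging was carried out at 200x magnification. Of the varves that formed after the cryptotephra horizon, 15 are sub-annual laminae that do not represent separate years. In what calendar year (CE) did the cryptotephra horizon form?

Total varves = 784 + 1767 = 2551.
Between varve 2255 and the sediment surface there are 2551 − 2255 = 296 varves.
Removing the 15 false varves leaves 296 − 15 = 281 true varves beyond the cryptotephra horizon.
2023 − 281 = 1742 CE.

1742 CE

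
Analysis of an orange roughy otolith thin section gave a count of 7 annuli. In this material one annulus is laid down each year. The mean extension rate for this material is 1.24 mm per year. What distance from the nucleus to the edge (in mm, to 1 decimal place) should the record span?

7 years of growth are recorded.
Length ≈ 1.24 × 7 = 8.7 mm.

8.7 mm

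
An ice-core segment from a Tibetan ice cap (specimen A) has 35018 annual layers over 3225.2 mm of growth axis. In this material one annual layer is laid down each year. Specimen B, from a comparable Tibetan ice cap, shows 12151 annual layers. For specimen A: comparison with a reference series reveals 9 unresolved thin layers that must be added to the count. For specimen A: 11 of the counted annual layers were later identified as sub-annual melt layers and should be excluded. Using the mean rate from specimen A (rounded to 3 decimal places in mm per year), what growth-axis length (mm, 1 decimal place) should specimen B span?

Specimen A: after corrections the count is 35018 − 11 + 9 = 35016 annual layers.
A: Extension rate ≈ 3225.2 / 35016 = 0.092 mm per year.
Length of B = 0.092 × 12151 = 1117.9 mm.

1117.9 mm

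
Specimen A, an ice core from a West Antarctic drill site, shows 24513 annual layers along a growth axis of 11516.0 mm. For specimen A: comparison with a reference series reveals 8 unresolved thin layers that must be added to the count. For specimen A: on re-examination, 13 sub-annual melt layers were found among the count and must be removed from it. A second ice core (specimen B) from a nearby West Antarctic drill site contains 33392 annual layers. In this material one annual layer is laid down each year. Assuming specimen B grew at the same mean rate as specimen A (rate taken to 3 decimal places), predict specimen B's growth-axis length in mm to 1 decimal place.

Specimen A: correcting the raw count gives 24513 − 13 + 8 = 24508 true annual layers.
A: Mean rate = 11516.0 mm / 24508 years ≈ 0.470 mm per year.
For B, 0.470 mm/year × 33392 years = 15694.2 mm.

15694.2 mm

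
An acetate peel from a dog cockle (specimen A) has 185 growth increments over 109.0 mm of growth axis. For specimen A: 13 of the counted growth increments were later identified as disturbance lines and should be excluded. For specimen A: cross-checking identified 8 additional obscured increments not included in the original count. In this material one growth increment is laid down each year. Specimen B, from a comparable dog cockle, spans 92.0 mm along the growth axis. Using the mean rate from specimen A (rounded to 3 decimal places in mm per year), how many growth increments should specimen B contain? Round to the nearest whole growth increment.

Specimen A: correcting the raw count gives 185 − 13 + 8 = 180 true growth increments.
A: 109.0 mm over 180 years gives 109.0 / 180 ≈ 0.606 mm per year.
B spans 92.0 / 0.606 = 151.82 years ≈ 152 growth increments.

152 growth increments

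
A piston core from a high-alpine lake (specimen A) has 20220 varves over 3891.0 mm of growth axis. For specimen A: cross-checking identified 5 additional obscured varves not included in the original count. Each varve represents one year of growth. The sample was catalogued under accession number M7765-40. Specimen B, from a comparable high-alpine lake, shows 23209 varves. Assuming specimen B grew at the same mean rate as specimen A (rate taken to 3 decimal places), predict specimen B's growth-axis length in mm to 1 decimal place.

4456.1 mm

Specimen A: correcting the raw count gives 20220 + 5 = 20225 true varves.
A: Mean rate = 3891.0 mm / 20225 years ≈ 0.192 mm/yr.
For B, 0.192 mm/year × 23209 years = 4456.1 mm.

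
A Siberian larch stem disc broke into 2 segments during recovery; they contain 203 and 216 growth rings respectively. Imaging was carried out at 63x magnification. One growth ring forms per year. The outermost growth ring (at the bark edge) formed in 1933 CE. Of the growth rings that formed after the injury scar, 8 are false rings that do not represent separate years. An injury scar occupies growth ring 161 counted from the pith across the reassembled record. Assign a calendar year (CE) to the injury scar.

1683 CE

Total growth rings = 203 + 216 = 419.
The injury scar sits at growth ring 161 from the pith, so 419 − 161 = 258 growth rings formed after it.
258 − 8 false = 250 true growth rings after the injury scar.
1933 − 250 = 1683 CE.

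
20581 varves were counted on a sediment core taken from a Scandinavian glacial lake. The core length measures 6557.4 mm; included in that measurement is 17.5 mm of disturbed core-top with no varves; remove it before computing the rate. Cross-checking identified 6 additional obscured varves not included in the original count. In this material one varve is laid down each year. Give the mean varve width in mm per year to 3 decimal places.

Adjusted count: 20581 + 6 = 20587 varves.
Net length = 6557.4 − 17.5 = 6539.9 mm.
6539.9 mm over 20587 years gives 6539.9 / 20587 ≈ 0.318 mm per year.

0.318 mm per year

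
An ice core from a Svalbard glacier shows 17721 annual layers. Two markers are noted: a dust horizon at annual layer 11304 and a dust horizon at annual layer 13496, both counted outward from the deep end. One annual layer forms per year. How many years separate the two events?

2192 years

13496 − 11304 = 2192 annual layers lie between the two events.
That is 2192 years at one annual layer per year.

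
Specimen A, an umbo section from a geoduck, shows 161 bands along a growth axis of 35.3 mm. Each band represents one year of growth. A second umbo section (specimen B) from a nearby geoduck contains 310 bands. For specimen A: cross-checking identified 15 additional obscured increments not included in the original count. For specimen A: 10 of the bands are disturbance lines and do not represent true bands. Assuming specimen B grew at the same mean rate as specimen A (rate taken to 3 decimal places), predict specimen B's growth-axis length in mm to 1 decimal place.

66.0 mm

Specimen A: after corrections the count is 161 − 10 + 15 = 166 bands.
A: Extension rate ≈ 35.3 / 166 = 0.213 mm/yr.
For B, 0.213 mm/year × 310 years = 66.0 mm.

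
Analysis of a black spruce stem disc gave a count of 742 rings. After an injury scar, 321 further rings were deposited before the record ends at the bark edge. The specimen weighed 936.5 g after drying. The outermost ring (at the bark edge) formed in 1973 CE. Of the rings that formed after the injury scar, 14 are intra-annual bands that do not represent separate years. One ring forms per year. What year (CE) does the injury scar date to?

There are 321 rings younger than the injury scar.
Removing the 14 false rings leaves 321 − 14 = 307 true rings beyond the injury scar.
The ring at the bark edge is 1973 CE, so the injury scar dates to 1973 − 307 = 1666 CE.

1666 CE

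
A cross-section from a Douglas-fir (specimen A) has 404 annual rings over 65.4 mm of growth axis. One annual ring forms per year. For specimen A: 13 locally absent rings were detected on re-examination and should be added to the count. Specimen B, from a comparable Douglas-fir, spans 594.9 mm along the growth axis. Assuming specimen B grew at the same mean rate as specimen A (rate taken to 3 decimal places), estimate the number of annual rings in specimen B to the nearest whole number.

3789 annual rings

Specimen A: after corrections the count is 404 + 13 = 417 annual rings.
A: Mean rate = 65.4 mm / 417 years ≈ 0.157 mm/yr.
Specimen B: 594.9 mm / 0.157 mm per year = 3789.17 years ≈ 3789 annual rings.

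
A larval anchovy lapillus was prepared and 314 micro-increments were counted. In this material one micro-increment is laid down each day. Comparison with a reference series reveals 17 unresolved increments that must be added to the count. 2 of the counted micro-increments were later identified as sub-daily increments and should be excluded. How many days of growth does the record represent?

Adjusted count: 314 − 2 + 17 = 329 micro-increments.
One micro-increment per day makes the duration 329 days.

329 d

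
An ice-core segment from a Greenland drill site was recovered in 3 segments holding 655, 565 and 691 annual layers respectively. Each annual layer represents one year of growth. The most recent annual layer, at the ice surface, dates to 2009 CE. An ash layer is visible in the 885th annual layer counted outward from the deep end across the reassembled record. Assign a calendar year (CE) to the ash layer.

Total annual layers = 655 + 565 + 691 = 1911.
The ash layer sits at annual layer 885 from the deep end, so 1911 − 885 = 1026 annual layers formed after it.
Counting back 1026 years from 2009 CE places the ash layer in 2009 − 1026 = 983 CE.

983 CE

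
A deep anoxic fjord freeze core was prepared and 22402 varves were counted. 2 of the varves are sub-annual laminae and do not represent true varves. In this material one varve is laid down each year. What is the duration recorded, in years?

Correcting the raw count gives 22402 − 2 = 22400 true varves.
With a one-to-one varve periodicity this is 22400 years.

22400 years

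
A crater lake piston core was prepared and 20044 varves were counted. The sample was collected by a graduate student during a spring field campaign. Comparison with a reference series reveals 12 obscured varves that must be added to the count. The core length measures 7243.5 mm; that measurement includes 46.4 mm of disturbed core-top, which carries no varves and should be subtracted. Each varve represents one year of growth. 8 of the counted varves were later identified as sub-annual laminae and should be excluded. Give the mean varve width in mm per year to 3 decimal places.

Adjusted count: 20044 − 8 + 12 = 20048 varves.
Net length = 7243.5 − 46.4 = 7197.1 mm.
Mean rate = 7197.1 mm / 20048 years ≈ 0.359 mm per year.

0.359 mm per year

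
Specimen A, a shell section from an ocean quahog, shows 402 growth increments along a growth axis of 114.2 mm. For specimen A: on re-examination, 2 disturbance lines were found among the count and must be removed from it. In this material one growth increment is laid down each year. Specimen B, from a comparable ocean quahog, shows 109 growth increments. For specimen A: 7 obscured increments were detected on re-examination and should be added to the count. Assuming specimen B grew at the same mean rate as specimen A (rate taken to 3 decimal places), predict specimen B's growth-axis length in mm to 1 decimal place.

Specimen A: true growth increment count = 402 − 2 + 7 = 407.
A: 114.2 mm over 407 years gives 114.2 / 407 ≈ 0.281 mm/year.
For B, 0.281 mm/year × 109 years = 30.6 mm.

30.6 mm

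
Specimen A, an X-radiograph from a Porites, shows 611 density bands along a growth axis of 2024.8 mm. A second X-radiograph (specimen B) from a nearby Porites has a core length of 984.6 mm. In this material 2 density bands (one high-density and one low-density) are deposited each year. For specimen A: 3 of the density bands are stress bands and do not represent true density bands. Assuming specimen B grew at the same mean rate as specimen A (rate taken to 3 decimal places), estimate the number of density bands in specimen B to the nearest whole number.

Specimen A: correcting the raw count gives 611 − 3 = 608 true density bands.
Specimen A: with 2 density bands per year, 608 / 2 = 304 years.
A: Mean rate = 2024.8 mm / 304 years ≈ 6.661 mm/year.
For B, 984.6 / 6.661 = 147.82 years; at 2 density bands per year that is 147.82 × 2 ≈ 296 density bands.

296 density bands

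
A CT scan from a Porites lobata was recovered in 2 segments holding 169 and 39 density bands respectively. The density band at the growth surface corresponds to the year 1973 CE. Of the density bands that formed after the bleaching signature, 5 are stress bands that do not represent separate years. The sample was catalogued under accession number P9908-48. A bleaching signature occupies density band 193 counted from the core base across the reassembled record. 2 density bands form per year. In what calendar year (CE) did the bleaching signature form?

1968 CE

Total density bands = 169 + 39 = 208.
The bleaching signature sits at density band 193 from the core base, so 208 − 193 = 15 density bands formed after it.
Excluding 5 false density bands: 15 − 5 = 10.
With 2 density bands per year, 10 / 2 = 5 years.
1973 − 5 = 1968 CE.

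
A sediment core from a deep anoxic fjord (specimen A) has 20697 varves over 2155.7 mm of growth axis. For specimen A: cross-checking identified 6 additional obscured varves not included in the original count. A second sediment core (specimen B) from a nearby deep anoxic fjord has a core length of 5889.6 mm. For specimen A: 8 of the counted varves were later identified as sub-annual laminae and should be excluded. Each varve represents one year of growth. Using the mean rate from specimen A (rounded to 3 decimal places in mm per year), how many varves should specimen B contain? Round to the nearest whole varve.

56631 varves

Specimen A: adjusted count: 20697 − 8 + 6 = 20695 varves.
A: Extension rate ≈ 2155.7 / 20695 = 0.104 mm per year.
B spans 5889.6 / 0.104 = 56630.77 years ≈ 56631 varves.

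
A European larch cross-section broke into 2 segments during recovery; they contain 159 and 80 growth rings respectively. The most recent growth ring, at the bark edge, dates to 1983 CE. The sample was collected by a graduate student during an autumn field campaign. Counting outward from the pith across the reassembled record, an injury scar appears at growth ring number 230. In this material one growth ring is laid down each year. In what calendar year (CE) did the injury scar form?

Total growth rings = 159 + 80 = 239.
The injury scar sits at growth ring 230 from the pith, so 239 − 230 = 9 growth rings formed after it.
Counting back 9 years from 1983 CE places the injury scar in 1983 − 9 = 1974 CE.

1974 CE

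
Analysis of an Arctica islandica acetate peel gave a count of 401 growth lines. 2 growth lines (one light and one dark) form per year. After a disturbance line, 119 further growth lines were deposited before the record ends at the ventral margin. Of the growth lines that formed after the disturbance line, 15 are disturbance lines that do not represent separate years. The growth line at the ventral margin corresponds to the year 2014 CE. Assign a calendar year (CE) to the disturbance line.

1962 CE

119 growth lines post-date the disturbance line.
Removing the 15 false growth lines leaves 119 − 15 = 104 true growth lines beyond the disturbance line.
104 growth lines at 2 per year is 104 / 2 = 52 years.
2014 − 52 = 1962 CE.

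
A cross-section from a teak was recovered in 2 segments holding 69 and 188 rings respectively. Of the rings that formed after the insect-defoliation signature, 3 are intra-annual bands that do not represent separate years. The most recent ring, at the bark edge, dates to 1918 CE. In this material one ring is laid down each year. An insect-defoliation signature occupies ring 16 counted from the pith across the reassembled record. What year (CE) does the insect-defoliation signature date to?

1680 CE

Total rings = 69 + 188 = 257.
257 − 16 = 241 rings lie beyond the insect-defoliation signature toward the bark edge.
Excluding 3 false rings: 241 − 3 = 238.
Counting back 238 years from 1918 CE places the insect-defoliation signature in 1918 − 238 = 1680 CE.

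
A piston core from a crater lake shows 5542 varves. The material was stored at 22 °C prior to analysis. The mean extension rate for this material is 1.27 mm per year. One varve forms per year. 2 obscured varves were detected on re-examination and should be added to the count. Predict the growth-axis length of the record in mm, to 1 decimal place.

7040.9 mm

Correcting the raw count gives 5542 + 2 = 5544 true varves.
Predicted length = 1.27 mm/year × 5544 years = 7040.9 mm.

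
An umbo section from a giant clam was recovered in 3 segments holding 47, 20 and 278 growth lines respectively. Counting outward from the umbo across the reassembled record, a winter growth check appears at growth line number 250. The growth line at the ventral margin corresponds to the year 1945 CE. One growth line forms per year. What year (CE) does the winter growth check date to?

Total growth lines = 47 + 20 + 278 = 345.
345 − 250 = 95 growth lines lie beyond the winter growth check toward the ventral margin.
The growth line at the ventral margin is 1945 CE, so the winter growth check dates to 1945 − 95 = 1850 CE.

1850 CE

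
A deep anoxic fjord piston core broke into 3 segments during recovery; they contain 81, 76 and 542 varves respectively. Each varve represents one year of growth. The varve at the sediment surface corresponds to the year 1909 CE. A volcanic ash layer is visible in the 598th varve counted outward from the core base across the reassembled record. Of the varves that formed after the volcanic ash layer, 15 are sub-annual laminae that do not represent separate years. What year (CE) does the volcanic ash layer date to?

1823 CE

Total varves = 81 + 76 + 542 = 699.
The volcanic ash layer sits at varve 598 from the core base, so 699 − 598 = 101 varves formed after it.
Removing the 15 false varves leaves 101 − 15 = 86 true varves beyond the volcanic ash layer.
The varve at the sediment surface is 1909 CE, so the volcanic ash layer dates to 1909 − 86 = 1823 CE.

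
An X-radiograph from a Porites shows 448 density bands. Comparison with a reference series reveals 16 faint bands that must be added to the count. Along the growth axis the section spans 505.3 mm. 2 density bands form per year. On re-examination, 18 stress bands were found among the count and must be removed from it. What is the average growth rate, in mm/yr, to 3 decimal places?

2.266 mm/yr

After corrections the count is 448 − 18 + 16 = 446 density bands.
446 density bands at 2 per year is 446 / 2 = 223 years.
505.3 mm over 223 years gives 505.3 / 223 ≈ 2.266 mm/yr.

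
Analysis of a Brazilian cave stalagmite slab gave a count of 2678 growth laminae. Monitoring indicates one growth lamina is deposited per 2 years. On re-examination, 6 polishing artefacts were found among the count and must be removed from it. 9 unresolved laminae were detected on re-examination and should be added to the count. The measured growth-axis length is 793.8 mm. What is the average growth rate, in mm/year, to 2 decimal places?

0.15 mm/year

Correcting the raw count gives 2678 − 6 + 9 = 2681 true growth laminae.
2681 growth laminae at 2 years each span 2681 × 2 = 5362 years.
Extension rate ≈ 793.8 / 5362 = 0.15 mm/year.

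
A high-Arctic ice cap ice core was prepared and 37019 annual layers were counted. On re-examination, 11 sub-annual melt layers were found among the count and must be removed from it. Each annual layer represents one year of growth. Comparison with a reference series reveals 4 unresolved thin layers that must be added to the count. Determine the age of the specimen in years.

37012 yr

Correcting the raw count gives 37019 − 11 + 4 = 37012 true annual layers.
At one annual layer per year, that is 37012 years.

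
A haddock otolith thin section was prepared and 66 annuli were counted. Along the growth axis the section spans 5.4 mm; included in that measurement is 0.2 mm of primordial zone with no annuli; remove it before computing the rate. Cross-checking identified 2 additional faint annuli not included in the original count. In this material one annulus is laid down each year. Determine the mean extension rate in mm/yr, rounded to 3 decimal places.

Adjusted count: 66 + 2 = 68 annuli.
Net length = 5.4 − 0.2 = 5.2 mm.
5.2 mm over 68 years gives 5.2 / 68 ≈ 0.076 mm/yr.

0.076 mm/yr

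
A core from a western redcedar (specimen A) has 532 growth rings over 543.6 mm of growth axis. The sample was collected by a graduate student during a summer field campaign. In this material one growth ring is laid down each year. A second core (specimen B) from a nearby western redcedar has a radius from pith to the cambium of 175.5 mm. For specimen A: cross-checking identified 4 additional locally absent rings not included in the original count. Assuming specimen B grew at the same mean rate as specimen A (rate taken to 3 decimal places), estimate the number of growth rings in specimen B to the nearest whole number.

Specimen A: correcting the raw count gives 532 + 4 = 536 true growth rings.
A: 543.6 mm over 536 years gives 543.6 / 536 ≈ 1.014 mm/yr.
For B, 175.5 / 1.014 = 173.08 years ≈ 173 growth rings.

173 growth rings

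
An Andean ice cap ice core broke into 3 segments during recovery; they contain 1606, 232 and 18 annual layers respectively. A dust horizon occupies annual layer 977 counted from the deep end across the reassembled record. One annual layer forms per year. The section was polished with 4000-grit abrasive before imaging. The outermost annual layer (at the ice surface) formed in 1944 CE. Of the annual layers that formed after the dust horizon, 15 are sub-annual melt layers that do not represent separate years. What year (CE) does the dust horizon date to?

1080 CE

Total annual layers = 1606 + 232 + 18 = 1856.
The dust horizon sits at annual layer 977 from the deep end, so 1856 − 977 = 879 annual layers formed after it.
879 − 15 false = 864 true annual layers after the dust horizon.
1944 − 864 = 1080 CE.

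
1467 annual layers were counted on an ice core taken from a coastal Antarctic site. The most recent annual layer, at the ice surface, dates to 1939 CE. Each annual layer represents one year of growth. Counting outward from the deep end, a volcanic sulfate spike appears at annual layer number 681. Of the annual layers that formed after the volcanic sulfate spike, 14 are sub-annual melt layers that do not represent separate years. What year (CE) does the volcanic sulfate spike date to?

The volcanic sulfate spike sits at annual layer 681 from the deep end, so 1467 − 681 = 786 annual layers formed after it.
786 − 14 false = 772 true annual layers after the volcanic sulfate spike.
The annual layer at the ice surface is 1939 CE, so the volcanic sulfate spike dates to 1939 − 772 = 1167 CE.

1167 CE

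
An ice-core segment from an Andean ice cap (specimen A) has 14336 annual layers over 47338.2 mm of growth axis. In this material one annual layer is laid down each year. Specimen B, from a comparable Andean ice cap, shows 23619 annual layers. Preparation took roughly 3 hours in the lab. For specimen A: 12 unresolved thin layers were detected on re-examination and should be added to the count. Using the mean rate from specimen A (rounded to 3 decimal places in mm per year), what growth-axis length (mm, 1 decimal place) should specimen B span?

Specimen A: adjusted count: 14336 + 12 = 14348 annual layers.
A: Extension rate ≈ 47338.2 / 14348 = 3.299 mm per year.
B's length ≈ 3.299 × 23619 = 77919.1 mm.

77919.1 mm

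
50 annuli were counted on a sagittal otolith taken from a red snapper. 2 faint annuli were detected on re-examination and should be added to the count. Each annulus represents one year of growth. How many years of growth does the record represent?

52 years

Adjusted count: 50 + 2 = 52 annuli.
At one annulus per year, that is 52 years.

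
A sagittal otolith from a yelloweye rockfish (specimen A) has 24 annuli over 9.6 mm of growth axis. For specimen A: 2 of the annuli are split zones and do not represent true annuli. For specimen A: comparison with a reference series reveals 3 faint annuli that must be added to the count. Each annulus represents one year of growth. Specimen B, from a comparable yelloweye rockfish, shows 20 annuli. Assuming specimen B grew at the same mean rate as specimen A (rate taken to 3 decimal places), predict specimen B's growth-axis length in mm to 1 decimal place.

7.7 mm

Specimen A: adjusted count: 24 − 2 + 3 = 25 annuli.
A: Mean rate = 9.6 mm / 25 years ≈ 0.384 mm per year.
B's length ≈ 0.384 × 20 = 7.7 mm.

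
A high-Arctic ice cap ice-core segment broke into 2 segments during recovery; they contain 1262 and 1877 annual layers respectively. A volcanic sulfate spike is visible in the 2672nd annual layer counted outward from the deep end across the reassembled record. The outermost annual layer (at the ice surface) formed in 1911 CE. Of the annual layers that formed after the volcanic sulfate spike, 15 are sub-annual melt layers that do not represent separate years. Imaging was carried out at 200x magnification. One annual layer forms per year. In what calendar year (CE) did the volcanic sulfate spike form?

Total annual layers = 1262 + 1877 = 3139.
Between annual layer 2672 and the ice surface there are 3139 − 2672 = 467 annual layers.
Excluding 15 false annual layers: 467 − 15 = 452.
The annual layer at the ice surface is 1911 CE, so the volcanic sulfate spike dates to 1911 − 452 = 1459 CE.

1459 CE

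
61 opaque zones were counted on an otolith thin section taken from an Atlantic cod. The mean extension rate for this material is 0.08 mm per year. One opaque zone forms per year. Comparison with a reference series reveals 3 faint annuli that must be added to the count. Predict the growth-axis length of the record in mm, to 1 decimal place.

5.1 mm

Adjusted count: 61 + 3 = 64 opaque zones.
64 years at 0.08 mm/year gives 0.08 × 64 = 5.1 mm.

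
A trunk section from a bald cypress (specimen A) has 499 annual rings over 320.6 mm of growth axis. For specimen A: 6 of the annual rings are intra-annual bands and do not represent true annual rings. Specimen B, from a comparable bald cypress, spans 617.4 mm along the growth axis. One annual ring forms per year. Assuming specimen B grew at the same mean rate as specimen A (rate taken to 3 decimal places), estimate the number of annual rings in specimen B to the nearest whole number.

950 annual rings

Specimen A: true annual ring count = 499 − 6 = 493.
A: 320.6 mm over 493 years gives 320.6 / 493 ≈ 0.650 mm/yr.
B spans 617.4 / 0.650 = 949.85 years ≈ 950 annual rings.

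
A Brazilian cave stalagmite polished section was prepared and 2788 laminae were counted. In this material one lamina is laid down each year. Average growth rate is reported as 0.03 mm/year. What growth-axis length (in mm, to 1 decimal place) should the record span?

2788 years of growth are recorded.
2788 years at 0.03 mm/year gives 0.03 × 2788 = 83.6 mm.

83.6 mm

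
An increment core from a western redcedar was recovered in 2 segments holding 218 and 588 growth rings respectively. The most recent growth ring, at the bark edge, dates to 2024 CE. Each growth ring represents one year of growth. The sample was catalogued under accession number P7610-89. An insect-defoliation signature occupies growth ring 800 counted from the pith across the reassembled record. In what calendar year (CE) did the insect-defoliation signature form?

Total growth rings = 218 + 588 = 806.
Between growth ring 800 and the bark edge there are 806 − 800 = 6 growth rings.
The growth ring at the bark edge is 2024 CE, so the insect-defoliation signature dates to 2024 − 6 = 2018 CE.

2018 CE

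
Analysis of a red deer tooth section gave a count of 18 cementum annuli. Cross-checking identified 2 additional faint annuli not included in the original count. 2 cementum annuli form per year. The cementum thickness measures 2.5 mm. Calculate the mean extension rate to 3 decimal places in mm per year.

0.250 mm per year

True cementum annulus count = 18 + 2 = 20.
Dividing by 2 cementum annuli per year: 20 / 2 = 10 years.
Extension rate ≈ 2.5 / 10 = 0.250 mm per year.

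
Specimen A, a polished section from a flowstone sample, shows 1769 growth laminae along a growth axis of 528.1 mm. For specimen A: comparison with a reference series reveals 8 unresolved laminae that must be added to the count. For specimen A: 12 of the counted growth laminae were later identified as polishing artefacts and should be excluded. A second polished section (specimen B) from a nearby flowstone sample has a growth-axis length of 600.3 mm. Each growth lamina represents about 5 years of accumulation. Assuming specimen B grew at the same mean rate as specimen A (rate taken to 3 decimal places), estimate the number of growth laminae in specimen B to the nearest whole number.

Specimen A: correcting the raw count gives 1769 − 12 + 8 = 1765 true growth laminae.
Specimen A: at 5 years per growth lamina, 1765 × 5 = 8825 years.
A: Extension rate ≈ 528.1 / 8825 = 0.060 mm/year.
B spans 600.3 / 0.060 = 10005.00 years; at 5 years per growth lamina that is 10005.00 / 5 ≈ 2001 growth laminae.

2001 growth laminae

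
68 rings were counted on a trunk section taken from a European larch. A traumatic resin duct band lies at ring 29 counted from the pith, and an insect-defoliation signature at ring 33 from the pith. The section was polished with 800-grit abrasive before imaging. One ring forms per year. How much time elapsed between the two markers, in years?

33 − 29 = 4 rings lie between the two events.
At one ring per year, 4 years elapsed between them.

4 years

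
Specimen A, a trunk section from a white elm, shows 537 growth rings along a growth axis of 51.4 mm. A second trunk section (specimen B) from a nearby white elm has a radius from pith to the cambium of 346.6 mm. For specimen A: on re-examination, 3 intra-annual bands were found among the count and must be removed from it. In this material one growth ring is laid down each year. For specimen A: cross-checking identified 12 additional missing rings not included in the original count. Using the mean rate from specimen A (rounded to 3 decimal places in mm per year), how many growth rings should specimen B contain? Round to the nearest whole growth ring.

3687 growth rings

Specimen A: adjusted count: 537 − 3 + 12 = 546 growth rings.
A: Mean rate = 51.4 mm / 546 years ≈ 0.094 mm/year.
For B, 346.6 / 0.094 = 3687.23 years ≈ 3687 growth rings.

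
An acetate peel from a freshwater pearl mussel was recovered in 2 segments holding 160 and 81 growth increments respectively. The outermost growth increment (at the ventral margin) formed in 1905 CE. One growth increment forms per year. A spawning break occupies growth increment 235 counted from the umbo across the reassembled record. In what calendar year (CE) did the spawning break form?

1899 CE

Total growth increments = 160 + 81 = 241.
The spawning break sits at growth increment 235 from the umbo, so 241 − 235 = 6 growth increments formed after it.
The growth increment at the ventral margin is 1905 CE, so the spawning break dates to 1905 − 6 = 1899 CE.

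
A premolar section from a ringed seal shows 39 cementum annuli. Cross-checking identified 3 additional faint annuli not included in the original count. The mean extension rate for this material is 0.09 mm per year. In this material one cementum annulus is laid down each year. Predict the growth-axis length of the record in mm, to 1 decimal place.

3.8 mm

Adjusted count: 39 + 3 = 42 cementum annuli.
Length ≈ 0.09 × 42 = 3.8 mm.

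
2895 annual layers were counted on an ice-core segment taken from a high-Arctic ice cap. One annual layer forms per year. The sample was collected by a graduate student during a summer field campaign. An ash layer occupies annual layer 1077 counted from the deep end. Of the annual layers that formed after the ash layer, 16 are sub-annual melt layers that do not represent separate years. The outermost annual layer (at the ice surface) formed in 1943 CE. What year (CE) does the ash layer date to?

141 CE

Between annual layer 1077 and the ice surface there are 2895 − 1077 = 1818 annual layers.
Removing the 16 false annual layers leaves 1818 − 16 = 1802 true annual layers beyond the ash layer.
1943 − 1802 = 141 CE.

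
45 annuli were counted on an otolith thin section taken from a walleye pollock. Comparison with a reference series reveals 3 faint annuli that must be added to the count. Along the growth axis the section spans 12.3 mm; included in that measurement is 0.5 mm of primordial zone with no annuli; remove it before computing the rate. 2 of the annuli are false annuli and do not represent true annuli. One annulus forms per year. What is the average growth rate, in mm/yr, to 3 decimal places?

0.257 mm/yr

Adjusted count: 45 − 2 + 3 = 46 annuli.
The growth record spans 12.3 − 0.5 = 11.8 mm.
Extension rate ≈ 11.8 / 46 = 0.257 mm/yr.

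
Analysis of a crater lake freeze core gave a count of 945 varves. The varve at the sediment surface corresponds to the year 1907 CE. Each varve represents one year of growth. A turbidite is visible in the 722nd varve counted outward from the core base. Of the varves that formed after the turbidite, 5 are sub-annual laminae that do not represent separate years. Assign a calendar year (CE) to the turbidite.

The turbidite sits at varve 722 from the core base, so 945 − 722 = 223 varves formed after it.
Excluding 5 false varves: 223 − 5 = 218.
Counting back 218 years from 1907 CE places the turbidite in 1907 − 218 = 1689 CE.

1689 CE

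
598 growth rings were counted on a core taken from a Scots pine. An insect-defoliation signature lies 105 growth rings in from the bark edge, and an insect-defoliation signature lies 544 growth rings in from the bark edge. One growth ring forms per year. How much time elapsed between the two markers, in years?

544 − 105 = 439 growth rings lie between the two events.
At one growth ring per year, 439 years elapsed between them.

439 yr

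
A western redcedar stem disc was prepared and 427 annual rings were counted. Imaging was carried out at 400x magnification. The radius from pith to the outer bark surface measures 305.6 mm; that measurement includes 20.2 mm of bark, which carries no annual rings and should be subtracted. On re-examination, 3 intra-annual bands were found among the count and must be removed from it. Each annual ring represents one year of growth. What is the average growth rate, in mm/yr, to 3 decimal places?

0.673 mm/yr

Correcting the raw count gives 427 − 3 = 424 true annual rings.
Removing the 20.2 mm offcut leaves 305.6 − 20.2 = 285.4 mm.
285.4 mm over 424 years gives 285.4 / 424 ≈ 0.673 mm/yr.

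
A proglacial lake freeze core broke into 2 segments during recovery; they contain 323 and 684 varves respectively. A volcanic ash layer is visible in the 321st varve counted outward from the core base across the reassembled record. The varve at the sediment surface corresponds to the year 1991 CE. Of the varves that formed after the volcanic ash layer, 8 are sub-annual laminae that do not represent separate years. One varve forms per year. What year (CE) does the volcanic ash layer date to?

Total varves = 323 + 684 = 1007.
Between varve 321 and the sediment surface there are 1007 − 321 = 686 varves.
Removing the 8 false varves leaves 686 − 8 = 678 true varves beyond the volcanic ash layer.
1991 − 678 = 1313 CE.

1313 CE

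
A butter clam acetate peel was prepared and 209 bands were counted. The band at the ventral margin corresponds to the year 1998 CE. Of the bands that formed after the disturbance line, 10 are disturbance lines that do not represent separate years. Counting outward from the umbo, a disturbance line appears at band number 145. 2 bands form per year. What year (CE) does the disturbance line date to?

1971 CE

The disturbance line sits at band 145 from the umbo, so 209 − 145 = 64 bands formed after it.
Excluding 10 false bands: 64 − 10 = 54.
Dividing by 2 bands per year: 54 / 2 = 27 years.
1998 − 27 = 1971 CE.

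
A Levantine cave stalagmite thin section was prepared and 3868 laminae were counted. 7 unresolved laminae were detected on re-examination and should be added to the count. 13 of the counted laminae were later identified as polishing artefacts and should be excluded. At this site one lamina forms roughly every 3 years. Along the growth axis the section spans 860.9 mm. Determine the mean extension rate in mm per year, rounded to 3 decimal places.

True lamina count = 3868 − 13 + 7 = 3862.
Multiplying by 3 years per lamina: 3862 × 3 = 11586 years.
Mean rate = 860.9 mm / 11586 years ≈ 0.074 mm per year.

0.074 mm per year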